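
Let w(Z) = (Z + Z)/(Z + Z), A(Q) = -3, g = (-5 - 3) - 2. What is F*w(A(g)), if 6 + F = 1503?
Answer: 1497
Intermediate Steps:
g = -10 (g = -8 - 2 = -10)
w(Z) = 1 (w(Z) = (2*Z)/((2*Z)) = (2*Z)*(1/(2*Z)) = 1)
F = 1497 (F = -6 + 1503 = 1497)
F*w(A(g)) = 1497*1 = 1497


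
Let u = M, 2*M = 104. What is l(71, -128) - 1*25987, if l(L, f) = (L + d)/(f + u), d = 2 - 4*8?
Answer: -1975053/76 ≈ -25988.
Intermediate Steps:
d = -30 (d = 2 - 32 = -30)
M = 52 (M = (½)*104 = 52)
u = 52
l(L, f) = (-30 + L)/(52 + f) (l(L, f) = (L - 30)/(f + 52) = (-30 + L)/(52 + f))
l(71, -128) - 1*25987 = (-30 + 71)/(52 - 128) - 1*25987 = 41/(-76) - 25987 = -1/76*41 - 25987 = -41/76 - 25987 = -1975053/76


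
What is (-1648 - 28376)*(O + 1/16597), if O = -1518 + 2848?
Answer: -662750106264/16597 ≈ -3.9932e+7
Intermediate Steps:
O = 1330
(-1648 - 28376)*(O + 1/16597) = (-1648 - 28376)*(1330 + 1/16597) = -30024*(1330 + 1/16597) = -30024*22074011/16597 = -662750106264/16597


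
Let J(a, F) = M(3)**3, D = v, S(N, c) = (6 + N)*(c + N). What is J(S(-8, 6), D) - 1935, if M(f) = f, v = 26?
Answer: -1908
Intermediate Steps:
S(N, c) = (6 + N)*(N + c)
D = 26
J(a, F) = 27 (J(a, F) = 3**3 = 27)
J(S(-8, 6), D) - 1935 = 27 - 1935 = -1908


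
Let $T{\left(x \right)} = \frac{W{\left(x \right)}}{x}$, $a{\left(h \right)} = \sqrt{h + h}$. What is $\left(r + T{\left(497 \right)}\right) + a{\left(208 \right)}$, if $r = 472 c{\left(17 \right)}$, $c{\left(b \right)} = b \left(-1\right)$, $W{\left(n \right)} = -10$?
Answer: $- \frac{3987938}{497} + 4 \sqrt{26} \approx -8003.6$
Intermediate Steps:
$a{\left(h \right)} = \sqrt{2} \sqrt{h}$ ($a{\left(h \right)} = \sqrt{2 h} = \sqrt{2} \sqrt{h}$)
$c{\left(b \right)} = - b$
$r = -8024$ ($r = 472 \left(\left(-1\right) 17\right) = 472 \left(-17\right) = -8024$)
$T{\left(x \right)} = - \frac{10}{x}$
$\left(r + T{\left(497 \right)}\right) + a{\left(208 \right)} = \left(-8024 - \frac{10}{497}\right) + \sqrt{2} \sqrt{208} = \left(-8024 - \frac{10}{497}\right) + \sqrt{2} \cdot 4 \sqrt{13} = \left(-8024 - \frac{10}{497}\right) + 4 \sqrt{26} = - \frac{3987938}{497} + 4 \sqrt{26}$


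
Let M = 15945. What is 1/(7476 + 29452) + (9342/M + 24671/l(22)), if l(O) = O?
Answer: 2422382193537/2158995520 ≈ 1122.0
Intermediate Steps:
1/(7476 + 29452) + (9342/M + 24671/l(22)) = 1/(7476 + 29452) + (9342/15945 + 24671/22) = 1/36928 + (9342*(1/15945) + 24671*(1/22)) = 1/36928 + (3114/5315 + 24671/22) = 1/36928 + 131194873/116930 = 2422382193537/2158995520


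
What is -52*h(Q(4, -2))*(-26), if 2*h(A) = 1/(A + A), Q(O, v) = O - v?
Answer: 169/3 ≈ 56.333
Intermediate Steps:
h(A) = 1/(4*A) (h(A) = 1/(2*(A + A)) = 1/(2*((2*A))) = (1/(2*A))/2 = 1/(4*A))
-52*h(Q(4, -2))*(-26) = -13/(4 - 1*(-2))*(-26) = -13/(4 + 2)*(-26) = -13/6*(-26) = 169/3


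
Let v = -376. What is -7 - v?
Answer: 369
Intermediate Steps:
-7 - v = -7 - 1*(-376) = -7 + 376 = 369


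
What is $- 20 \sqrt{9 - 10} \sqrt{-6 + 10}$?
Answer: $- 40 i \approx - 40.0 i$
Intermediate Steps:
$- 20 \sqrt{9 - 10} \sqrt{-6 + 10} = - 20 \sqrt{-1} \sqrt{4} = - 20 i 2 = - 40 i$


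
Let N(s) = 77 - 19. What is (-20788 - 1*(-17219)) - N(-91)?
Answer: -3627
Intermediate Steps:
N(s) = 58
(-20788 - 1*(-17219)) - N(-91) = (-20788 - 1*(-17219)) - 1*58 = (-20788 + 17219) - 58 = -3569 - 58 = -3627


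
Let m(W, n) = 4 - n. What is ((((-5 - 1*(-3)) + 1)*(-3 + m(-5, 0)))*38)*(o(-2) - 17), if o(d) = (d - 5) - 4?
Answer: 1064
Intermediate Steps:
o(d) = -9 + d (o(d) = (-5 + d) - 4 = -9 + d)
((((-5 - 1*(-3)) + 1)*(-3 + m(-5, 0)))*38)*(o(-2) - 17) = ((((-5 - 1*(-3)) + 1)*(-3 + (4 - 1*0)))*38)*((-9 - 2) - 17) = ((((-5 + 3) + 1)*(-3 + (4 + 0)))*38)*(-11 - 17) = (((-2 + 1)*(-3 + 4))*38)*(-28) = (-1*1*38)*(-28) = -1*38*(-28) = -38*(-28) = 1064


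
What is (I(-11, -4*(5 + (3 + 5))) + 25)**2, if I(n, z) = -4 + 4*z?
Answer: 34969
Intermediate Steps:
(I(-11, -4*(5 + (3 + 5))) + 25)**2 = ((-4 + 4*(-4*(5 + (3 + 5)))) + 25)**2 = ((-4 + 4*(-4*(5 + 8))) + 25)**2 = ((-4 + 4*(-4*13)) + 25)**2 = ((-4 + 4*(-52)) + 25)**2 = ((-4 - 208) + 25)**2 = (-212 + 25)**2 = (-187)**2 = 34969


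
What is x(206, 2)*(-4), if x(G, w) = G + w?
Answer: -832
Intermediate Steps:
x(206, 2)*(-4) = (206 + 2)*(-4) = 208*(-4) = -832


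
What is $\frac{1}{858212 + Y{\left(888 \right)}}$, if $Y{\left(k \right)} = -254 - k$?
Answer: $\frac{1}{857070} \approx 1.1668 \cdot 10^{-6}$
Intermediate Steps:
$\frac{1}{858212 + Y{\left(888 \right)}} = \frac{1}{858212 - 1142} = \frac{1}{857070}$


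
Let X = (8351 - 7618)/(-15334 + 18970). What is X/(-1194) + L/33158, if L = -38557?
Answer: -83707523851/71975805336 ≈ -1.1630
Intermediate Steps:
X = 733/3636 ≈ 0.20160
X/(-1194) + L/33158 = (733/3636)/(-1194) - 38557/33158 = (733/3636)*(-1/1194) - 38557*1/33158 = -733/4341384 - 38557/33158 = -83707523851/71975805336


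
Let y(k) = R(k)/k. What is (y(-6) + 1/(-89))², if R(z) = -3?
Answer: 7569/31684 ≈ 0.23889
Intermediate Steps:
y(k) = -3/k
(y(-6) + 1/(-89))² = (-3/(-6) + 1/(-89))² = (-3*(-⅙) - 1/89)² = (½ - 1/89)² = (87/178)² = 7569/31684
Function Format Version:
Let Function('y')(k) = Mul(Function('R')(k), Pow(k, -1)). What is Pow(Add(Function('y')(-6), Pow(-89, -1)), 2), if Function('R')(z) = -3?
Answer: Rational(7569, 31684) ≈ 0.23889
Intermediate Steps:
Function('y')(k) = Mul(-3, Pow(k, -1))
Pow(Add(Function('y')(-6), Pow(-89, -1)), 2) = Pow(Add(Mul(-3, Pow(-6, -1)), Pow(-89, -1)), 2) = Pow(Add(Mul(-3, Rational(-1, 6)), Rational(-1, 89)), 2) = Pow(Add(Rational(1, 2), Rational(-1, 89)), 2) = Pow(Rational(87, 178), 2) = Rational(7569, 31684)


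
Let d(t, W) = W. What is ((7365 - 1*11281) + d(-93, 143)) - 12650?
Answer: -16423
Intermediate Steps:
((7365 - 1*11281) + d(-93, 143)) - 12650 = ((7365 - 1*11281) + 143) - 12650 = ((7365 - 11281) + 143) - 12650 = (-3916 + 143) - 12650 = -3773 - 12650 = -16423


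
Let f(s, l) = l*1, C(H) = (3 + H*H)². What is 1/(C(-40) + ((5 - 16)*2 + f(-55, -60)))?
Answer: 1/2569527 ≈ 3.8918e-7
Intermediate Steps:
C(H) = (3 + H²)²
f(s, l) = l
1/(C(-40) + ((5 - 16)*2 + f(-55, -60))) = 1/((3 + (-40)²)² + ((5 - 16)*2 - 60)) = 1/((3 + 1600)² + (-11*2 - 60)) = 1/(1603² + (-22 - 60)) = 1/(2569609 - 82) = 1/2569527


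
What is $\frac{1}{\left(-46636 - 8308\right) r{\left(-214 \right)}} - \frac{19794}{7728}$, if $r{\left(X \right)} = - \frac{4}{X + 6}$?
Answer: $- \frac{1416619}{552874} \approx -2.5623$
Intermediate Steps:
$r{\left(X \right)} = - \frac{4}{6 + X}$
$\frac{1}{\left(-46636 - 8308\right) r{\left(-214 \right)}} - \frac{19794}{7728} = \frac{1}{\left(-46636 - 8308\right) \left(- \frac{4}{6 - 214}\right)} - \frac{19794}{7728} = \frac{1}{\left(-54944\right) \left(- \frac{4}{-208}\right)} - \frac{3299}{1288} = - \frac{1}{54944 \left(\left(-4\right) \left(- \frac{1}{208}\right)\right)} - \frac{3299}{1288} = - \frac{\frac{1}{\frac{1}{52}}}{54944} - \frac{3299}{1288} = \left(- \frac{1}{54944}\right) 52 - \frac{3299}{1288} = - \frac{13}{13736} - \frac{3299}{1288} = - \frac{1416619}{552874}$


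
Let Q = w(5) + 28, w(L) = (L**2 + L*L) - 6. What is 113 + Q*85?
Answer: 6233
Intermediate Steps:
w(L) = -6 + 2*L**2 (w(L) = (L**2 + L**2) - 6 = 2*L**2 - 6 = -6 + 2*L**2)
Q = 72 (Q = (-6 + 2*5**2) + 28 = (-6 + 2*25) + 28 = (-6 + 50) + 28 = 44 + 28 = 72)
113 + Q*85 = 113 + 72*85 = 113 + 6120 = 6233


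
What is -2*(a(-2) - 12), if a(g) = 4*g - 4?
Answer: 48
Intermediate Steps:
a(g) = -4 + 4*g
-2*(a(-2) - 12) = -2*((-4 + 4*(-2)) - 12) = -2*((-4 - 8) - 12) = -2*(-12 - 12) = -2*(-24) = 48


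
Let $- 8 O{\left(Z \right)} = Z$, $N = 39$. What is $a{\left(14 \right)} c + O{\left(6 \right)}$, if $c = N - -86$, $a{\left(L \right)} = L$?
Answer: $\frac{6997}{4} \approx 1749.3$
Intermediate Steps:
$O{\left(Z \right)} = - \frac{Z}{8}$
$c = 125$ ($c = 39 - -86 = 39 + 86 = 125$)
$a{\left(14 \right)} c + O{\left(6 \right)} = 14 \cdot 125 - \frac{3}{4} = 1750 - \frac{3}{4} = \frac{6997}{4}$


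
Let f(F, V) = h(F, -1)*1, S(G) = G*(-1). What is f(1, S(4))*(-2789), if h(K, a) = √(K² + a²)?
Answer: -2789*√2 ≈ -3944.2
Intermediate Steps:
S(G) = -G
f(F, V) = √(1 + F²) (f(F, V) = √(F² + (-1)²)*1 = √(F² + 1)*1 = √(1 + F²)*1 = √(1 + F²))
f(1, S(4))*(-2789) = √(1 + 1²)*(-2789) = √(1 + 1)*(-2789) = √2*(-2789) = -2789*√2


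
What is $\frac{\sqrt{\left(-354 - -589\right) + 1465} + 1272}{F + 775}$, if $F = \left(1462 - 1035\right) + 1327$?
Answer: $\frac{424}{843} + \frac{10 \sqrt{17}}{2529} \approx 0.51927$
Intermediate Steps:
$F = 1754$ ($F = 427 + 1327 = 1754$)
$\frac{\sqrt{\left(-354 - -589\right) + 1465} + 1272}{F + 775} = \frac{\sqrt{\left(-354 - -589\right) + 1465} + 1272}{1754 + 775} = \frac{\sqrt{\left(-354 + 589\right) + 1465} + 1272}{2529} = \left(\sqrt{235 + 1465} + 1272\right) \frac{1}{2529} = \left(\sqrt{1700} + 1272\right) \frac{1}{2529} = \left(10 \sqrt{17} + 1272\right) \frac{1}{2529} = \left(1272 + 10 \sqrt{17}\right) \frac{1}{2529} = \frac{424}{843} + \frac{10 \sqrt{17}}{2529}$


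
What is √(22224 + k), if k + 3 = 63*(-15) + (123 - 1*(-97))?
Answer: 2*√5374 ≈ 146.62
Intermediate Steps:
k = -728 (k = -3 + (63*(-15) + (123 - 1*(-97))) = -3 + (-945 + (123 + 97)) = -3 + (-945 + 220) = -3 - 725 = -728)
√(22224 + k) = √(22224 - 728) = √21496 = 2*√5374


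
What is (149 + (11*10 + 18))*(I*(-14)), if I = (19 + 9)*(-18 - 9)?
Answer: 2931768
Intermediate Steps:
I = -756 (I = 28*(-27) = -756)
(149 + (11*10 + 18))*(I*(-14)) = (149 + (11*10 + 18))*(-756*(-14)) = (149 + (110 + 18))*10584 = (149 + 128)*10584 = 277*10584 = 2931768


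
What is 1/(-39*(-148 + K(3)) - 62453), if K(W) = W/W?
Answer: -1/56720 ≈ -1.7630e-5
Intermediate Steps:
K(W) = 1
1/(-39*(-148 + K(3)) - 62453) = 1/(-39*(-148 + 1) - 62453) = 1/(-39*(-147) - 62453) = 1/(-1*(-5733) - 62453) = 1/(5733 - 62453) = 1/(-56720) = -1/56720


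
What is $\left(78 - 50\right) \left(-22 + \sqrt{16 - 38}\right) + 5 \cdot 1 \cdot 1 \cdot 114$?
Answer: $-46 + 28 i \sqrt{22} \approx -46.0 + 131.33 i$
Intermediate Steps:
$\left(78 - 50\right) \left(-22 + \sqrt{16 - 38}\right) + 5 \cdot 1 \cdot 1 \cdot 114 = 28 \left(-22 + \sqrt{-22}\right) + 5 \cdot 1 \cdot 114 = 28 \left(-22 + i \sqrt{22}\right) + 5 \cdot 114 = \left(-616 + 28 i \sqrt{22}\right) + 570 = -46 + 28 i \sqrt{22}$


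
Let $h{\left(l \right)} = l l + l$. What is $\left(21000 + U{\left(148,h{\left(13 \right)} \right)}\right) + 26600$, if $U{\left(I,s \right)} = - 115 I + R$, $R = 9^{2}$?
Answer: $30661$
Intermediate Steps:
$R = 81$
$h{\left(l \right)} = l + l^{2}$ ($h{\left(l \right)} = l^{2} + l = l + l^{2}$)
$U{\left(I,s \right)} = 81 - 115 I$ ($U{\left(I,s \right)} = - 115 I + 81 = 81 - 115 I$)
$\left(21000 + U{\left(148,h{\left(13 \right)} \right)}\right) + 26600 = \left(21000 + \left(81 - 17020\right)\right) + 26600 = \left(21000 - 16939\right) + 26600 = 4061 + 26600 = 30661$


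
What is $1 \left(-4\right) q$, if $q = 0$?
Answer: $0$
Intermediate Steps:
$1 \left(-4\right) q = 1 \left(-4\right) 0 = \left(-4\right) 0 = 0$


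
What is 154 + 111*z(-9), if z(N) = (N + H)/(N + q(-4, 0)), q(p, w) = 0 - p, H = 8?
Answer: 881/5 ≈ 176.20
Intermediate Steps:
q(p, w) = -p
z(N) = (8 + N)/(4 + N) (z(N) = (N + 8)/(N - 1*(-4)) = (8 + N)/(N + 4) = (8 + N)/(4 + N))
154 + 111*z(-9) = 154 + 111*((8 - 9)/(4 - 9)) = 154 + 111*(-1/(-5)) = 154 + 111*(-⅕*(-1)) = 154 + 111*(⅕) = 154 + 111/5 = 881/5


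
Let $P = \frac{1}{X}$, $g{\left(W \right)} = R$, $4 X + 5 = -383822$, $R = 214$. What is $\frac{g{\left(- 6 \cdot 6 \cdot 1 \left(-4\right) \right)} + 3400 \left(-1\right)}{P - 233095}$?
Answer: $\frac{1222872822}{89468154569} \approx 0.013668$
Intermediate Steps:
$X = - \frac{383827}{4}$ ($X = - \frac{5}{4} + \frac{1}{4} \left(-383822\right) = - \frac{5}{4} - \frac{191911}{2} = - \frac{383827}{4} \approx -95957.0$)
$g{\left(W \right)} = 214$
$P = - \frac{4}{383827}$ ($P = \frac{1}{- \frac{383827}{4}} = - \frac{4}{383827} \approx -1.0421 \cdot 10^{-5}$)
$\frac{g{\left(- 6 \cdot 6 \cdot 1 \left(-4\right) \right)} + 3400 \left(-1\right)}{P - 233095} = \frac{214 + 3400 \left(-1\right)}{- \frac{4}{383827} - 233095} = \frac{214 - 3400}{- \frac{89468154569}{383827}} = \left(-3186\right) \left(- \frac{383827}{89468154569}\right) = \frac{1222872822}{89468154569}$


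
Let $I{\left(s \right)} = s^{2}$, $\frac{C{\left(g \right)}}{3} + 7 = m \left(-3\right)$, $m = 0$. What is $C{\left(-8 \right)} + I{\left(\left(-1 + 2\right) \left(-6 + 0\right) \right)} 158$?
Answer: $5667$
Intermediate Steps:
$C{\left(g \right)} = -21$ ($C{\left(g \right)} = -21 + 3 \cdot 0 \left(-3\right) = -21 + 3 \cdot 0 = -21 + 0 = -21$)
$C{\left(-8 \right)} + I{\left(\left(-1 + 2\right) \left(-6 + 0\right) \right)} 158 = -21 + \left(\left(-1 + 2\right) \left(-6 + 0\right)\right)^{2} \cdot 158 = -21 + \left(1 \left(-6\right)\right)^{2} \cdot 158 = -21 + \left(-6\right)^{2} \cdot 158 = -21 + 36 \cdot 158 = -21 + 5688 = 5667$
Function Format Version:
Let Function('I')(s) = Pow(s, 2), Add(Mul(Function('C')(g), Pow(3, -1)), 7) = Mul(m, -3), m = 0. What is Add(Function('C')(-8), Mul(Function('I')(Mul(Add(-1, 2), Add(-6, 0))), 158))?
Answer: 5667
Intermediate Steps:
Function('C')(g) = -21 (Function('C')(g) = Add(-21, Mul(3, Mul(0, -3))) = Add(-21, Mul(3, 0)) = Add(-21, 0) = -21)
Add(Function('C')(-8), Mul(Function('I')(Mul(Add(-1, 2), Add(-6, 0))), 158)) = Add(-21, Mul(Pow(Mul(Add(-1, 2), Add(-6, 0)), 2), 158)) = Add(-21, Mul(Pow(Mul(1, -6), 2), 158)) = Add(-21, Mul(Pow(-6, 2), 158)) = Add(-21, Mul(36, 158)) = Add(-21, 5688) = 5667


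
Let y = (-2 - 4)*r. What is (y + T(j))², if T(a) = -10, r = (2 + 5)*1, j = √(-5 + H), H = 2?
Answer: 2704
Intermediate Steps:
j = I*√3 (j = √(-5 + 2) = √(-3) = I*√3 ≈ 1.732*I)
r = 7 (r = 7*1 = 7)
y = -42 (y = (-2 - 4)*7 = -6*7 = -42)
(y + T(j))² = (-42 - 10)² = (-52)² = 2704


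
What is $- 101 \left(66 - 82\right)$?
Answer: $1616$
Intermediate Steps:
$- 101 \left(66 - 82\right) = \left(-101\right) \left(-16\right) = 1616$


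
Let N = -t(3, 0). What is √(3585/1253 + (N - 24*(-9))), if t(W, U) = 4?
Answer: √337333913/1253 ≈ 14.658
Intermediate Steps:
N = -4 (N = -1*4 = -4)
√(3585/1253 + (N - 24*(-9))) = √(3585/1253 + (-4 - 24*(-9))) = √(3585*(1/1253) + (-4 + 216)) = √(3585/1253 + 212) = √(269221/1253) = √337333913/1253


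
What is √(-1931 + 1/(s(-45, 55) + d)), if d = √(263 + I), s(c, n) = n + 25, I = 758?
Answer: √(-154479 - 1931*√1021)/√(80 + √1021) ≈ 43.943*I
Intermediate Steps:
s(c, n) = 25 + n
d = √1021 (d = √(263 + 758) = √1021 ≈ 31.953)
√(-1931 + 1/(s(-45, 55) + d)) = √(-1931 + 1/((25 + 55) + √1021)) = √(-1931 + 1/(80 + √1021))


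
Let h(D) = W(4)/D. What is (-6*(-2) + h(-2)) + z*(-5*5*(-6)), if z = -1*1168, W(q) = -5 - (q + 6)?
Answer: -350361/2 ≈ -1.7518e+5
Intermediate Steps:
W(q) = -11 - q (W(q) = -5 - (6 + q) = -5 + (-6 - q) = -11 - q)
z = -1168
h(D) = -15/D (h(D) = (-11 - 1*4)/D = (-11 - 4)/D = -15/D)
(-6*(-2) + h(-2)) + z*(-5*5*(-6)) = (-6*(-2) - 15/(-2)) - 1168*(-5*5)*(-6) = (12 - 15*(-1/2)) - (-29200)*(-6) = (12 + 15/2) - 1168*150 = 39/2 - 175200 = -350361/2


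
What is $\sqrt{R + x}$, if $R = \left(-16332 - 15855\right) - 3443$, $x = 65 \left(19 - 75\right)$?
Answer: $i \sqrt{39270} \approx 198.17 i$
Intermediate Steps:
$x = -3640$ ($x = 65 \left(-56\right) = -3640$)
$R = -35630$ ($R = -32187 - 3443 = -35630$)
$\sqrt{R + x} = \sqrt{-35630 - 3640} = \sqrt{-39270} = i \sqrt{39270}$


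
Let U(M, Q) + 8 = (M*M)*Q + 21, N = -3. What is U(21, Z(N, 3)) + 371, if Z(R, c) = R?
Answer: -939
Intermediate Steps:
U(M, Q) = 13 + Q*M**2 (U(M, Q) = -8 + ((M*M)*Q + 21) = -8 + (M**2*Q + 21) = -8 + (Q*M**2 + 21) = -8 + (21 + Q*M**2) = 13 + Q*M**2)
U(21, Z(N, 3)) + 371 = (13 - 3*21**2) + 371 = (13 - 3*441) + 371 = (13 - 1323) + 371 = -1310 + 371 = -939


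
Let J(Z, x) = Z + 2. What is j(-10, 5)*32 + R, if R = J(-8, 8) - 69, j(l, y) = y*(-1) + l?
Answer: -555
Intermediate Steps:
j(l, y) = l - y (j(l, y) = -y + l = l - y)
J(Z, x) = 2 + Z
R = -75 (R = (2 - 8) - 69 = -6 - 69 = -75)
j(-10, 5)*32 + R = (-10 - 1*5)*32 - 75 = (-10 - 5)*32 - 75 = -15*32 - 75 = -480 - 75 = -555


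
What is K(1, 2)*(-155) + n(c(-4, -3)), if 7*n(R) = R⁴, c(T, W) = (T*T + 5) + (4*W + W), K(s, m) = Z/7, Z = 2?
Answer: 986/7 ≈ 140.86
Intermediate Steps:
K(s, m) = 2/7
c(T, W) = 5 + T² + 5*W (c(T, W) = (T² + 5) + 5*W = (5 + T²) + 5*W = 5 + T² + 5*W)
n(R) = R⁴/7
K(1, 2)*(-155) + n(c(-4, -3)) = (2/7)*(-155) + (5 + (-4)² + 5*(-3))⁴/7 = -310/7 + (5 + 16 - 15)⁴/7 = -310/7 + (⅐)*6⁴ = -310/7 + (⅐)*1296 = -310/7 + 1296/7 = 986/7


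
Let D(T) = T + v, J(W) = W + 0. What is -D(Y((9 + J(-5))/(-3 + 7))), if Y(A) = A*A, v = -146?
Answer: 145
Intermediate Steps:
J(W) = W
Y(A) = A²
D(T) = -146 + T (D(T) = T - 146 = -146 + T)
-D(Y((9 + J(-5))/(-3 + 7))) = -(-146 + ((9 - 5)/(-3 + 7))²) = -(-146 + (4/4)²) = -(-146 + (4*(¼))²) = -(-146 + 1²) = -(-146 + 1) = -1*(-145) = 145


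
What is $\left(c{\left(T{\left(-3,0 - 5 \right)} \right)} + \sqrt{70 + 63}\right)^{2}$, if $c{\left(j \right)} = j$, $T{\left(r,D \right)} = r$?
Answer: $\left(3 - \sqrt{133}\right)^{2} \approx 72.805$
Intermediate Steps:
$\left(c{\left(T{\left(-3,0 - 5 \right)} \right)} + \sqrt{70 + 63}\right)^{2} = \left(-3 + \sqrt{70 + 63}\right)^{2} = \left(-3 + \sqrt{133}\right)^{2}$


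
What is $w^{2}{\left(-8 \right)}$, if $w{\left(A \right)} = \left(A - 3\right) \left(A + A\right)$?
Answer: $30976$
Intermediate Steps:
$w{\left(A \right)} = 2 A \left(-3 + A\right)$ ($w{\left(A \right)} = \left(-3 + A\right) 2 A = 2 A \left(-3 + A\right)$)
$w^{2}{\left(-8 \right)} = \left(2 \left(-8\right) \left(-3 - 8\right)\right)^{2} = \left(2 \left(-8\right) \left(-11\right)\right)^{2} = 176^{2} = 30976$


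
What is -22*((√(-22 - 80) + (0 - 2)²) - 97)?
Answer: 2046 - 22*I*√102 ≈ 2046.0 - 222.19*I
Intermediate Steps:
-22*((√(-22 - 80) + (0 - 2)²) - 97) = -22*((√(-102) + (-2)²) - 97) = -22*((I*√102 + 4) - 97) = -22*((4 + I*√102) - 97) = -22*(-93 + I*√102) = 2046 - 22*I*√102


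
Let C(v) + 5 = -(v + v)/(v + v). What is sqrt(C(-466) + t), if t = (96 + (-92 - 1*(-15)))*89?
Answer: sqrt(1685) ≈ 41.049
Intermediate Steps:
t = 1691 (t = (96 + (-92 + 15))*89 = (96 - 77)*89 = 19*89 = 1691)
C(v) = -6 (C(v) = -5 - (v + v)/(v + v) = -5 - 2*v/(2*v) = -5 - 2*v*1/(2*v) = -5 - 1*1 = -5 - 1 = -6)
sqrt(C(-466) + t) = sqrt(-6 + 1691) = sqrt(1685)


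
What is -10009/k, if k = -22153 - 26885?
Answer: 10009/49038 ≈ 0.20411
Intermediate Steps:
k = -49038
-10009/k = -10009/(-49038) = -10009*(-1/49038) = 10009/49038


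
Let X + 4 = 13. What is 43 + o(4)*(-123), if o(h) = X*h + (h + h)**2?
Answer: -12257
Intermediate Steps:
X = 9 (X = -4 + 13 = 9)
o(h) = 4*h**2 + 9*h (o(h) = 9*h + (h + h)**2 = 9*h + (2*h)**2 = 9*h + 4*h**2 = 4*h**2 + 9*h)
43 + o(4)*(-123) = 43 + (4*(9 + 4*4))*(-123) = 43 + (4*(9 + 16))*(-123) = 43 + (4*25)*(-123) = 43 + 100*(-123) = 43 - 12300 = -12257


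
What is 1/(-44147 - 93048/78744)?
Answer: -3281/144850184 ≈ -2.2651e-5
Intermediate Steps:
1/(-44147 - 93048/78744) = 1/(-44147 - 93048*1/78744) = 1/(-44147 - 3877/3281) = 1/(-144850184/3281) = -3281/144850184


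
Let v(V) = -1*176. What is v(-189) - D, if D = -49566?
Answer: 49390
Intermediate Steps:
v(V) = -176
v(-189) - D = -176 - 1*(-49566) = -176 + 49566 = 49390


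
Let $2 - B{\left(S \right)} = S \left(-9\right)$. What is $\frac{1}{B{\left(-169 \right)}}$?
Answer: $- \frac{1}{1519} \approx -0.00065833$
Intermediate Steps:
$B{\left(S \right)} = 2 + 9 S$ ($B{\left(S \right)} = 2 - S \left(-9\right) = 2 - - 9 S = 2 + 9 S$)
$\frac{1}{B{\left(-169 \right)}} = \frac{1}{2 + 9 \left(-169\right)} = \frac{1}{2 - 1521} = \frac{1}{-1519} = - \frac{1}{1519}$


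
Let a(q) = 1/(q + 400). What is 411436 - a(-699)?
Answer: 123019365/299 ≈ 4.1144e+5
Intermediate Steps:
a(q) = 1/(400 + q)
411436 - a(-699) = 411436 - 1/(400 - 699) = 411436 - 1/(-299) = 411436 - 1*(-1/299) = 411436 + 1/299 = 123019365/299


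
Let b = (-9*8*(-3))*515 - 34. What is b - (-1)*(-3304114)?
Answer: -3192908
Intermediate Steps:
b = 111206 (b = -72*(-3)*515 - 34 = 216*515 - 34 = 111240 - 34 = 111206)
b - (-1)*(-3304114) = 111206 - (-1)*(-3304114) = 111206 - 1*3304114 = 111206 - 3304114 = -3192908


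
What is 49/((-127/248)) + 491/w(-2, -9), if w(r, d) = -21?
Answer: -317549/2667 ≈ -119.07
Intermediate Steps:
49/((-127/248)) + 491/w(-2, -9) = 49/((-127/248)) + 491/(-21) = 49/((-127*1/248)) + 491*(-1/21) = 49/(-127/248) - 491/21 = 49*(-248/127) - 491/21 = -12152/127 - 491/21 = -317549/2667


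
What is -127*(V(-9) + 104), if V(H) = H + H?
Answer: -10922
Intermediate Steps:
V(H) = 2*H
-127*(V(-9) + 104) = -127*(2*(-9) + 104) = -127*(-18 + 104) = -127*86 = -10922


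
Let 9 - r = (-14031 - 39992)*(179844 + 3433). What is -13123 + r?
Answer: 9901160257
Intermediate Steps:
r = 9901173380 (r = 9 - (-14031 - 39992)*(179844 + 3433) = 9 - (-54023)*183277 = 9 - 1*(-9901173371) = 9 + 9901173371 = 9901173380)
-13123 + r = -13123 + 9901173380 = 9901160257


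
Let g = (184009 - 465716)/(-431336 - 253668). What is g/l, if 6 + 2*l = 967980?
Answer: 281707/331533030948 ≈ 8.4971e-7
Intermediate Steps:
l = 483987 (l = -3 + (½)*967980 = -3 + 483990 = 483987)
g = 281707/685004 (g = -281707/(-685004) = -281707*(-1/685004) = 281707/685004 ≈ 0.41125)
g/l = (281707/685004)/483987 = (281707/685004)*(1/483987) = 281707/331533030948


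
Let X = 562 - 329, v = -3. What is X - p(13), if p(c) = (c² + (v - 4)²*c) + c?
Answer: -586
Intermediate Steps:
p(c) = c² + 50*c (p(c) = (c² + (-3 - 4)²*c) + c = (c² + (-7)²*c) + c = (c² + 49*c) + c = c² + 50*c)
X = 233
X - p(13) = 233 - 13*(50 + 13) = 233 - 13*63 = 233 - 1*819 = 233 - 819 = -586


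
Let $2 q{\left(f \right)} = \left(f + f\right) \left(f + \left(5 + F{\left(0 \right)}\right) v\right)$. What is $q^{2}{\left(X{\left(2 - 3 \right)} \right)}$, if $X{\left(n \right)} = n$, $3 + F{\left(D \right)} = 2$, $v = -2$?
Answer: $81$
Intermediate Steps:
$F{\left(D \right)} = -1$ ($F{\left(D \right)} = -3 + 2 = -1$)
$q{\left(f \right)} = f \left(-8 + f\right)$ ($q{\left(f \right)} = \frac{\left(f + f\right) \left(f + \left(5 - 1\right) \left(-2\right)\right)}{2} = \frac{2 f \left(f + 4 \left(-2\right)\right)}{2} = \frac{2 f \left(f - 8\right)}{2} = \frac{2 f \left(-8 + f\right)}{2} = f \left(-8 + f\right)$)
$q^{2}{\left(X{\left(2 - 3 \right)} \right)} = \left(\left(2 - 3\right) \left(-8 + \left(2 - 3\right)\right)\right)^{2} = \left(- (-8 - 1)\right)^{2} = \left(\left(-1\right) \left(-9\right)\right)^{2} = 9^{2} = 81$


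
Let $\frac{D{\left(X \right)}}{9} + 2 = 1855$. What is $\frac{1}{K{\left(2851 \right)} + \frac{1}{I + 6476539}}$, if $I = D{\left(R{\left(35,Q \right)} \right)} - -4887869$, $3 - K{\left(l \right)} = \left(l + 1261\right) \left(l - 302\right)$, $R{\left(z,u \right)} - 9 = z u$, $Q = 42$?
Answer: $- \frac{11381085}{119290671711224} \approx -9.5406 \cdot 10^{-8}$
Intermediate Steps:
$R{\left(z,u \right)} = 9 + u z$ ($R{\left(z,u \right)} = 9 + z u = 9 + u z$)
$K{\left(l \right)} = 3 - \left(-302 + l\right) \left(1261 + l\right)$ ($K{\left(l \right)} = 3 - \left(l + 1261\right) \left(l - 302\right) = 3 - \left(1261 + l\right) \left(-302 + l\right) = 3 - \left(-302 + l\right) \left(1261 + l\right)$)
$D{\left(X \right)} = 16677$ ($D{\left(X \right)} = -18 + 9 \cdot 1855 = -18 + 16695 = 16677$)
$I = 4904546$ ($I = 16677 - -4887869 = 16677 + 4887869 = 4904546$)
$\frac{1}{K{\left(2851 \right)} + \frac{1}{I + 6476539}} = \frac{1}{\left(380825 - 2851^{2} - 2734109\right) + \frac{1}{4904546 + 6476539}} = \frac{1}{\left(380825 - 8128201 - 2734109\right) + \frac{1}{11381085}} = \frac{1}{-10481485 + \frac{1}{11381085}} = \frac{1}{- \frac{119290671711224}{11381085}} = - \frac{11381085}{119290671711224}$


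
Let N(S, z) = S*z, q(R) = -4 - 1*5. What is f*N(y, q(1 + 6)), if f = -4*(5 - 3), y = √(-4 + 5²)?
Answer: 72*√21 ≈ 329.95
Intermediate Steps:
q(R) = -9 (q(R) = -4 - 5 = -9)
y = √21 (y = √(-4 + 25) = √21 ≈ 4.5826)
f = -8 (f = -4*2 = -8)
f*N(y, q(1 + 6)) = -8*√21*(-9) = -(-72)*√21 = 72*√21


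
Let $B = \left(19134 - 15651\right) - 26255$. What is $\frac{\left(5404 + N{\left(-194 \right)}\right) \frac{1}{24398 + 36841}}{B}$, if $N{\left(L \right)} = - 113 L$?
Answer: $- \frac{13663}{697267254} \approx -1.9595 \cdot 10^{-5}$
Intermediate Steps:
$B = -22772$ ($B = 3483 - 26255 = -22772$)
$\frac{\left(5404 + N{\left(-194 \right)}\right) \frac{1}{24398 + 36841}}{B} = \frac{\left(5404 - -21922\right) \frac{1}{24398 + 36841}}{-22772} = \frac{5404 + 21922}{61239} \left(- \frac{1}{22772}\right) = 27326 \cdot \frac{1}{61239} \left(- \frac{1}{22772}\right) = \frac{27326}{61239} \left(- \frac{1}{22772}\right) = - \frac{13663}{697267254}$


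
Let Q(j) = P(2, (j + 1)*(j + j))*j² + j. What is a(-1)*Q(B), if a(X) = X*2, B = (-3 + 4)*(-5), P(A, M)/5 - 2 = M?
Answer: -10490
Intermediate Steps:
P(A, M) = 10 + 5*M
B = -5 (B = 1*(-5) = -5)
Q(j) = j + j²*(10 + 10*j*(1 + j)) (Q(j) = (10 + 5*((j + 1)*(j + j)))*j² + j = (10 + 5*((1 + j)*(2*j)))*j² + j = (10 + 5*(2*j*(1 + j)))*j² + j = (10 + 10*j*(1 + j))*j² + j = j²*(10 + 10*j*(1 + j)) + j = j + j²*(10 + 10*j*(1 + j)))
a(X) = 2*X
a(-1)*Q(B) = (2*(-1))*(-5*(1 + 10*(-5)*(1 - 5*(1 - 5)))) = -(-10)*(1 + 10*(-5)*(1 - 5*(-4))) = -(-10)*(1 + 10*(-5)*(1 + 20)) = -(-10)*(1 + 10*(-5)*21) = -(-10)*(1 - 1050) = -(-10)*(-1049) = -2*5245 = -10490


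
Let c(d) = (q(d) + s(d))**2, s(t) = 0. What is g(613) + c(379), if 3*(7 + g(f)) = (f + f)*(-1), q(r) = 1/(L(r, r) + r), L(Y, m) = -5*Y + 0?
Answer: -2865925229/6894768 ≈ -415.67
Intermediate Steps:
L(Y, m) = -5*Y
q(r) = -1/(4*r) (q(r) = 1/(-5*r + r) = 1/(-4*r) = -1/(4*r))
g(f) = -7 - 2*f/3 (g(f) = -7 + ((f + f)*(-1))/3 = -7 + ((2*f)*(-1))/3 = -7 + (-2*f)/3 = -7 - 2*f/3)
c(d) = 1/(16*d**2) (c(d) = (-1/(4*d) + 0)**2 = (-1/(4*d))**2 = 1/(16*d**2))
g(613) + c(379) = (-7 - 2/3*613) + (1/16)/379**2 = (-7 - 1226/3) + (1/16)*(1/143641) = -1247/3 + 1/2298256 = -2865925229/6894768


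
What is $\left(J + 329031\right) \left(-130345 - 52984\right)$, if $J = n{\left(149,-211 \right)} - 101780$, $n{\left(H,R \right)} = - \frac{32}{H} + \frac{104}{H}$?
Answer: $- \frac{6207606287959}{149} \approx -4.1662 \cdot 10^{10}$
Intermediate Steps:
$n{\left(H,R \right)} = \frac{72}{H}$
$J = - \frac{15165148}{149}$ ($J = \frac{72}{149} - 101780 = - \frac{15165148}{149} \approx -1.0178 \cdot 10^{5}$)
$\left(J + 329031\right) \left(-130345 - 52984\right) = \left(- \frac{15165148}{149} + 329031\right) \left(-130345 - 52984\right) = \frac{33860471}{149} \left(-183329\right) = - \frac{6207606287959}{149}$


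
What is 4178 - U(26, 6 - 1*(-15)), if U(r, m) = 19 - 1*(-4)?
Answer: 4155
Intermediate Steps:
U(r, m) = 23 (U(r, m) = 19 + 4 = 23)
4178 - U(26, 6 - 1*(-15)) = 4178 - 1*23 = 4178 - 23 = 4155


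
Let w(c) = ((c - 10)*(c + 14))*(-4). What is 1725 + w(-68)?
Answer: -15123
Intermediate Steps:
w(c) = -4*(-10 + c)*(14 + c) (w(c) = ((-10 + c)*(14 + c))*(-4) = -4*(-10 + c)*(14 + c))
1725 + w(-68) = 1725 + (560 - 16*(-68) - 4*(-68)**2) = 1725 + (560 + 1088 - 4*4624) = 1725 + (560 + 1088 - 18496) = 1725 - 16848 = -15123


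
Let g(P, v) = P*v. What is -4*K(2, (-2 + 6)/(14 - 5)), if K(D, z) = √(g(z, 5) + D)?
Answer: -4*√38/3 ≈ -8.2192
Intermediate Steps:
K(D, z) = √(D + 5*z) (K(D, z) = √(z*5 + D) = √(5*z + D) = √(D + 5*z))
-4*K(2, (-2 + 6)/(14 - 5)) = -4*√(2 + 5*((-2 + 6)/(14 - 5))) = -4*√(2 + 5*(4/9)) = -4*√(2 + 20/9) = -4*√38/3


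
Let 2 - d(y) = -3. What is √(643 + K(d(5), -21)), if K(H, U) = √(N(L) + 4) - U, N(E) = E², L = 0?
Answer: 3*√74 ≈ 25.807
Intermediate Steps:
d(y) = 5 (d(y) = 2 - 1*(-3) = 2 + 3 = 5)
K(H, U) = 2 - U (K(H, U) = √(0² + 4) - U = √(0 + 4) - U = √4 - U = 2 - U)
√(643 + K(d(5), -21)) = √(643 + (2 - 1*(-21))) = √(643 + (2 + 21)) = √(643 + 23) = √666 = 3*√74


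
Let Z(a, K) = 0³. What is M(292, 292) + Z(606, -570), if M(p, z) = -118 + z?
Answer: 174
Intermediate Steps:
Z(a, K) = 0
M(292, 292) + Z(606, -570) = (-118 + 292) + 0 = 174 + 0 = 174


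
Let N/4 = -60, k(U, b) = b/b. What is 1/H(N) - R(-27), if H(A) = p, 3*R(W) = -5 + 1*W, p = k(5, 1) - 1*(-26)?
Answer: 289/27 ≈ 10.704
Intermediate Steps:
k(U, b) = 1
p = 27 (p = 1 - 1*(-26) = 1 + 26 = 27)
R(W) = -5/3 + W/3 (R(W) = (-5 + 1*W)/3 = (-5 + W)/3 = -5/3 + W/3)
N = -240 (N = 4*(-60) = -240)
H(A) = 27
1/H(N) - R(-27) = 1/27 - (-5/3 + (⅓)*(-27)) = 1/27 - (-5/3 - 9) = 1/27 - 1*(-32/3) = 1/27 + 32/3 = 289/27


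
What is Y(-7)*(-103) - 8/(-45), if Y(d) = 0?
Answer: 8/45 ≈ 0.17778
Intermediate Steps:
Y(-7)*(-103) - 8/(-45) = 0*(-103) - 8/(-45) = 0 - 8*(-1/45) = 0 + 8/45 = 8/45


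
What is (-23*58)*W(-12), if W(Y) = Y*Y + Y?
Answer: -176088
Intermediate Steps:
W(Y) = Y + Y**2 (W(Y) = Y**2 + Y = Y + Y**2)
(-23*58)*W(-12) = (-23*58)*(-12*(1 - 12)) = -(-16008)*(-11) = -1334*132 = -176088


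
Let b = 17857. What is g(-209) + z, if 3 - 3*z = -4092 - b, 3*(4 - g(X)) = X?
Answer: 7391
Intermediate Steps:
g(X) = 4 - X/3
z = 21952/3 (z = 1 - (-4092 - 1*17857)/3 = 1 - (-4092 - 17857)/3 = 1 - ⅓*(-21949) = 1 + 21949/3 = 21952/3 ≈ 7317.3)
g(-209) + z = (4 - ⅓*(-209)) + 21952/3 = (4 + 209/3) + 21952/3 = 221/3 + 21952/3 = 7391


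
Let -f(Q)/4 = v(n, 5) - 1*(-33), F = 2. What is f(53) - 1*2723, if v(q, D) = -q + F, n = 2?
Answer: -2855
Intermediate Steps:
v(q, D) = 2 - q (v(q, D) = -q + 2 = 2 - q)
f(Q) = -132 (f(Q) = -4*((2 - 1*2) - 1*(-33)) = -4*((2 - 2) + 33) = -4*(0 + 33) = -4*33 = -132)
f(53) - 1*2723 = -132 - 1*2723 = -132 - 2723 = -2855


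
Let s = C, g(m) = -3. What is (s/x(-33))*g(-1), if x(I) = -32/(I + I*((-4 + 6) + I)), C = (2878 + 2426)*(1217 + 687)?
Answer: 937296360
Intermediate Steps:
C = 10098816 (C = 5304*1904 = 10098816)
s = 10098816
x(I) = -32/(I + I*(2 + I))
(s/x(-33))*g(-1) = (10098816/((-32/(-33*(3 - 33)))))*(-3) = (10098816/((-32*(-1/33)/(-30))))*(-3) = (10098816/((-32*(-1/33)*(-1/30))))*(-3) = (10098816/(-16/495))*(-3) = (10098816*(-495/16))*(-3) = -312432120*(-3) = 937296360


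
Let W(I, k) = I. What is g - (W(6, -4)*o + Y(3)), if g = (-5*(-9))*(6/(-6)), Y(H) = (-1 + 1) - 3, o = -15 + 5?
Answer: 18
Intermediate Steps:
o = -10
Y(H) = -3 (Y(H) = 0 - 3 = -3)
g = -45 (g = 45*(6*(-⅙)) = 45*(-1) = -45)
g - (W(6, -4)*o + Y(3)) = -45 - (6*(-10) - 3) = -45 - (-60 - 3) = -45 - 1*(-63) = -45 + 63 = 18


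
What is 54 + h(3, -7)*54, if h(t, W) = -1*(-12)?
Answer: 702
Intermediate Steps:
h(t, W) = 12
54 + h(3, -7)*54 = 54 + 12*54 = 54 + 648 = 702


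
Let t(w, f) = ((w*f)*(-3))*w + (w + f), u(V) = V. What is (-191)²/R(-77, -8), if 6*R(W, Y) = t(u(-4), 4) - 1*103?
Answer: -218886/295 ≈ -741.99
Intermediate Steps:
t(w, f) = f + w - 3*f*w² (t(w, f) = ((f*w)*(-3))*w + (f + w) = (-3*f*w)*w + (f + w) = -3*f*w² + (f + w) = f + w - 3*f*w²)
R(W, Y) = -295/6 (R(W, Y) = ((4 - 4 - 3*4*(-4)²) - 1*103)/6 = ((4 - 4 - 3*4*16) - 103)/6 = ((4 - 4 - 192) - 103)/6 = (-192 - 103)/6 = (⅙)*(-295) = -295/6)
(-191)²/R(-77, -8) = (-191)²/(-295/6) = 36481*(-6/295) = -218886/295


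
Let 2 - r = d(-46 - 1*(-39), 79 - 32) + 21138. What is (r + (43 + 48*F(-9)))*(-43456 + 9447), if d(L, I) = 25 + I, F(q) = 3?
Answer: 714903189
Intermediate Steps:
r = -21208 (r = 2 - ((25 + (79 - 32)) + 21138) = 2 - ((25 + 47) + 21138) = 2 - (72 + 21138) = 2 - 1*21210 = 2 - 21210 = -21208)
(r + (43 + 48*F(-9)))*(-43456 + 9447) = (-21208 + (43 + 48*3))*(-43456 + 9447) = (-21208 + (43 + 144))*(-34009) = (-21208 + 187)*(-34009) = -21021*(-34009) = 714903189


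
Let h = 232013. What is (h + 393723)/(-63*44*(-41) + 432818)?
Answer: 312868/273235 ≈ 1.1451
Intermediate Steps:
(h + 393723)/(-63*44*(-41) + 432818) = (232013 + 393723)/(-63*44*(-41) + 432818) = 625736/(-2772*(-41) + 432818) = 625736/(113652 + 432818) = 625736/546470 = 625736*(1/546470) = 312868/273235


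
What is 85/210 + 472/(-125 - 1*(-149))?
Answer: 281/14 ≈ 20.071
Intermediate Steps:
85/210 + 472/(-125 - 1*(-149)) = 85*(1/210) + 472/(-125 + 149) = 17/42 + 472/24 = 17/42 + 472*(1/24) = 17/42 + 59/3 = 281/14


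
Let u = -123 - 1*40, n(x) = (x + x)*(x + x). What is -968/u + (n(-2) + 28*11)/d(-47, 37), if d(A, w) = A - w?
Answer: 2375/1141 ≈ 2.0815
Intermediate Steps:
n(x) = 4*x**2 (n(x) = (2*x)*(2*x) = 4*x**2)
u = -163 (u = -123 - 40 = -163)
-968/u + (n(-2) + 28*11)/d(-47, 37) = -968/(-163) + (4*(-2)**2 + 28*11)/(-47 - 1*37) = -968*(-1/163) + (4*4 + 308)/(-47 - 37) = 968/163 + (16 + 308)/(-84) = 968/163 + 324*(-1/84) = 968/163 - 27/7 = 2375/1141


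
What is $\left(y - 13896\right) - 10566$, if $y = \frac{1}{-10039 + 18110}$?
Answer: $- \frac{197432801}{8071} \approx -24462.0$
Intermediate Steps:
$y = \frac{1}{8071} \approx 0.0001239$
$\left(y - 13896\right) - 10566 = \left(\frac{1}{8071} - 13896\right) - 10566 = - \frac{112154615}{8071} - 10566 = - \frac{197432801}{8071}$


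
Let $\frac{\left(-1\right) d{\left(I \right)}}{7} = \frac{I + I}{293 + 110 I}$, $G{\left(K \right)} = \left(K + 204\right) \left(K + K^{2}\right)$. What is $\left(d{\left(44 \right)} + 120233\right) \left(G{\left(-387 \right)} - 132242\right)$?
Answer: $- \frac{584576975170076}{177} \approx -3.3027 \cdot 10^{12}$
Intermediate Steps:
$G{\left(K \right)} = \left(204 + K\right) \left(K + K^{2}\right)$
$d{\left(I \right)} = - \frac{14 I}{293 + 110 I}$ ($d{\left(I \right)} = - 7 \frac{I + I}{293 + 110 I} = - 7 \frac{2 I}{293 + 110 I} = - \frac{14 I}{293 + 110 I}$)
$\left(d{\left(44 \right)} + 120233\right) \left(G{\left(-387 \right)} - 132242\right) = \left(\left(-14\right) 44 \frac{1}{293 + 110 \cdot 44} + 120233\right) \left(- 387 \left(204 + \left(-387\right)^{2} + 205 \left(-387\right)\right) - 132242\right) = \left(\left(-14\right) 44 \frac{1}{293 + 4840} + 120233\right) \left(- 387 \left(204 + 149769 - 79335\right) - 132242\right) = \left(\left(-14\right) 44 \cdot \frac{1}{5133} + 120233\right) \left(\left(-387\right) 70638 - 132242\right) = \left(\left(-14\right) 44 \cdot \frac{1}{5133} + 120233\right) \left(-27336906 - 132242\right) = \left(- \frac{616}{5133} + 120233\right) \left(-27469148\right) = \frac{617155373}{5133} \left(-27469148\right) = - \frac{584576975170076}{177}$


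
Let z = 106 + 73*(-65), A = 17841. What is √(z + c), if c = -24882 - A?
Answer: I*√47362 ≈ 217.63*I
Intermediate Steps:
z = -4639 (z = 106 - 4745 = -4639)
c = -42723 (c = -24882 - 1*17841 = -24882 - 17841 = -42723)
√(z + c) = √(-4639 - 42723) = √(-47362) = I*√47362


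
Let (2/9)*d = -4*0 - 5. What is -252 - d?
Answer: -459/2 ≈ -229.50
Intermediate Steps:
d = -45/2 (d = 9*(-4*0 - 5)/2 = 9*(0 - 5)/2 = (9/2)*(-5) = -45/2 ≈ -22.500)
-252 - d = -252 - 1*(-45/2) = -252 + 45/2 = -459/2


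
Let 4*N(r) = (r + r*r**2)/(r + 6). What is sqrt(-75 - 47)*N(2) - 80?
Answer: -80 + 5*I*sqrt(122)/16 ≈ -80.0 + 3.4517*I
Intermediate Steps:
N(r) = (r + r**3)/(4*(6 + r)) (N(r) = ((r + r*r**2)/(r + 6))/4 = ((r + r**3)/(6 + r))/4 = (r + r**3)/(4*(6 + r)))
sqrt(-75 - 47)*N(2) - 80 = sqrt(-75 - 47)*((2 + 2**3)/(24 + 4*2)) - 80 = sqrt(-122)*((2 + 8)/(24 + 8)) - 80 = (I*sqrt(122))*(10/32) - 80 = (I*sqrt(122))*((1/32)*10) - 80 = (I*sqrt(122))*(5/16) - 80 = 5*I*sqrt(122)/16 - 80 = -80 + 5*I*sqrt(122)/16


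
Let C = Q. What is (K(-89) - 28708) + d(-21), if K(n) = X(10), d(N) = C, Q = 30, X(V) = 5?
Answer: -28673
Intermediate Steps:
C = 30
d(N) = 30
K(n) = 5
(K(-89) - 28708) + d(-21) = (5 - 28708) + 30 = -28703 + 30 = -28673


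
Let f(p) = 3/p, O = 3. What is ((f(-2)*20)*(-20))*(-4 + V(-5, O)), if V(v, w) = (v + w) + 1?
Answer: -3000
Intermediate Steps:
V(v, w) = 1 + v + w
((f(-2)*20)*(-20))*(-4 + V(-5, O)) = (((3/(-2))*20)*(-20))*(-4 + (1 - 5 + 3)) = (((3*(-½))*20)*(-20))*(-4 - 1) = (-3/2*20*(-20))*(-5) = -30*(-20)*(-5) = 600*(-5) = -3000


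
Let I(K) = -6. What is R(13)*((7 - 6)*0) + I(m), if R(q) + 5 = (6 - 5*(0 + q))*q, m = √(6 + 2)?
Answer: -6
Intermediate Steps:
m = 2*√2 (m = √8 = 2*√2 ≈ 2.8284)
R(q) = -5 + q*(6 - 5*q) (R(q) = -5 + (6 - 5*(0 + q))*q = -5 + (6 - 5*q)*q = -5 + q*(6 - 5*q))
R(13)*((7 - 6)*0) + I(m) = (-5 - 5*13² + 6*13)*((7 - 6)*0) - 6 = (-5 - 5*169 + 78)*(1*0) - 6 = (-5 - 845 + 78)*0 - 6 = -772*0 - 6 = 0 - 6 = -6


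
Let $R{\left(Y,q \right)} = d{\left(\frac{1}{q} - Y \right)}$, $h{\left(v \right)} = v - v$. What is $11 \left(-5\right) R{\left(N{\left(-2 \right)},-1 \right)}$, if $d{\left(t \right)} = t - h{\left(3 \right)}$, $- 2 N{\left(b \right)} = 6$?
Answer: $-110$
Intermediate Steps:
$h{\left(v \right)} = 0$
$N{\left(b \right)} = -3$ ($N{\left(b \right)} = \left(- \frac{1}{2}\right) 6 = -3$)
$d{\left(t \right)} = t$ ($d{\left(t \right)} = t - 0 = t + 0 = t$)
$R{\left(Y,q \right)} = \frac{1}{q} - Y$
$11 \left(-5\right) R{\left(N{\left(-2 \right)},-1 \right)} = 11 \left(-5\right) \left(\frac{1}{-1} - -3\right) = - 55 \left(-1 + 3\right) = \left(-55\right) 2 = -110$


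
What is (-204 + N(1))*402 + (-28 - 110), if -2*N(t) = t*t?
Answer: -82347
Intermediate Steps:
N(t) = -t²/2 (N(t) = -t*t/2 = -t²/2)
(-204 + N(1))*402 + (-28 - 110) = (-204 - ½*1²)*402 + (-28 - 110) = (-204 - ½*1)*402 - 138 = (-204 - ½)*402 - 138 = -409/2*402 - 138 = -82209 - 138 = -82347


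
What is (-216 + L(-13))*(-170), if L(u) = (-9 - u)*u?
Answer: 45560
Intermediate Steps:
L(u) = u*(-9 - u)
(-216 + L(-13))*(-170) = (-216 - 1*(-13)*(9 - 13))*(-170) = (-216 - 1*(-13)*(-4))*(-170) = (-216 - 52)*(-170) = -268*(-170) = 45560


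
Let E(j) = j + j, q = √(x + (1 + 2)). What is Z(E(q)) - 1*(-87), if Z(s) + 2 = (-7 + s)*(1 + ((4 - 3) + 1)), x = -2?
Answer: 70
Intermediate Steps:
q = 1 (q = √(-2 + (1 + 2)) = √(-2 + 3) = √1 = 1)
E(j) = 2*j
Z(s) = -23 + 3*s (Z(s) = -2 + (-7 + s)*(1 + ((4 - 3) + 1)) = -2 + (-7 + s)*(1 + (1 + 1)) = -2 + (-7 + s)*(1 + 2) = -2 + (-7 + s)*3 = -2 + (-21 + 3*s) = -23 + 3*s)
Z(E(q)) - 1*(-87) = (-23 + 3*(2*1)) - 1*(-87) = (-23 + 3*2) + 87 = (-23 + 6) + 87 = -17 + 87 = 70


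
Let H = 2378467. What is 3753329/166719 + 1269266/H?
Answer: 186505712753/8092564077 ≈ 23.047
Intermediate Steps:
3753329/166719 + 1269266/H = 3753329/166719 + 1269266/2378467 = 186505712753/8092564077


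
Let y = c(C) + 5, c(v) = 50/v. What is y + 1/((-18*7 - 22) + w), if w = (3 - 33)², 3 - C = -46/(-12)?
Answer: -41359/752 ≈ -54.999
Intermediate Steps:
C = -⅚ (C = 3 - (-46)/(-12) = 3 - (-46)*(-1)/12 = 3 - 1*23/6 = 3 - 23/6 = -⅚ ≈ -0.83333)
w = 900 (w = (-30)² = 900)
y = -55 (y = 50/(-⅚) + 5 = 50*(-6/5) + 5 = -60 + 5 = -55)
y + 1/((-18*7 - 22) + w) = -55 + 1/((-18*7 - 22) + 900) = -55 + 1/((-126 - 22) + 900) = -55 + 1/(-148 + 900) = -55 + 1/752 = -41359/752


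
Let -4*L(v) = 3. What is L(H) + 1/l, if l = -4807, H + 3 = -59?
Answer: -14425/19228 ≈ -0.75021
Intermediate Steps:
H = -62 (H = -3 - 59 = -62)
L(v) = -3/4 (L(v) = -1/4*3 = -3/4)
L(H) + 1/l = -3/4 + 1/(-4807) = -3/4 - 1/4807 = -14425/19228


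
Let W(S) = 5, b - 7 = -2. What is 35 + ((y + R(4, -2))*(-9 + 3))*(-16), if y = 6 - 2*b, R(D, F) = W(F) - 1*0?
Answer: 131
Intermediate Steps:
b = 5 (b = 7 - 2 = 5)
R(D, F) = 5 (R(D, F) = 5 - 1*0 = 5 + 0 = 5)
y = -4 (y = 6 - 2*5 = 6 - 10 = -4)
35 + ((y + R(4, -2))*(-9 + 3))*(-16) = 35 + ((-4 + 5)*(-9 + 3))*(-16) = 35 + (1*(-6))*(-16) = 35 - 6*(-16) = 35 + 96 = 131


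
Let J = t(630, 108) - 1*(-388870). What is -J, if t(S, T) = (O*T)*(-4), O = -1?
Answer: -389302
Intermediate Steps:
t(S, T) = 4*T (t(S, T) = -T*(-4) = 4*T)
J = 389302 (J = 4*108 - 1*(-388870) = 432 + 388870 = 389302)
-J = -1*389302 = -389302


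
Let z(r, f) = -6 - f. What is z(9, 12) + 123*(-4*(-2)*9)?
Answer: 8838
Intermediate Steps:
z(9, 12) + 123*(-4*(-2)*9) = (-6 - 1*12) + 123*(-4*(-2)*9) = (-6 - 12) + 123*(8*9) = -18 + 123*72 = -18 + 8856 = 8838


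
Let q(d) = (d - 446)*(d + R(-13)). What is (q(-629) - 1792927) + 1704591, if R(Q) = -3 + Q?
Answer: 605039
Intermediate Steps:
q(d) = (-446 + d)*(-16 + d) (q(d) = (d - 446)*(d + (-3 - 13)) = (-446 + d)*(d - 16) = (-446 + d)*(-16 + d))
(q(-629) - 1792927) + 1704591 = ((7136 + (-629)² - 462*(-629)) - 1792927) + 1704591 = ((7136 + 395641 + 290598) - 1792927) + 1704591 = (693375 - 1792927) + 1704591 = -1099552 + 1704591 = 605039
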